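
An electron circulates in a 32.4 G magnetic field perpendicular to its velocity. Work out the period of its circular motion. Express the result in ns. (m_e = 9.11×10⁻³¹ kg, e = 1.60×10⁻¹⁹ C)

The cyclotron period is independent of speed: T = 2πm/(qB).
T = 2π(9.11×10^-31) / [(1×1.60×10^-19)(3.24×10^-3)] = 1.10×10^-8 s.

T ≈ 11.0 ns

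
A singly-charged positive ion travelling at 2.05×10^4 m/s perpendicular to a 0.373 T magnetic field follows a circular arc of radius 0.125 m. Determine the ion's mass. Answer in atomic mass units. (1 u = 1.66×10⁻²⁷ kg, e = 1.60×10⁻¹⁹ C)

qvB = mv²/r ⇒ m = qBr/v.
m = (1×1.60×10^-19)(0.373)(0.125) / (2.05×10^4) = 3.64×10^-25 kg = 219 u.

m ≈ 219 u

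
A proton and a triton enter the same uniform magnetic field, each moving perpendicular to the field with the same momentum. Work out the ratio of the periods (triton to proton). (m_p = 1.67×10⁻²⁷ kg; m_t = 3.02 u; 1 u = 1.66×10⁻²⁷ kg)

T = 2πm/(qB) is independent of speed, so T₂/T₁ = (m₂/q₂)/(m₁/q₁).
T_{triton}/T_{proton} = (5.01×10^-27/1e) / (1.67×10^-27/1e) = 3.00.

ratio ≈ 3.00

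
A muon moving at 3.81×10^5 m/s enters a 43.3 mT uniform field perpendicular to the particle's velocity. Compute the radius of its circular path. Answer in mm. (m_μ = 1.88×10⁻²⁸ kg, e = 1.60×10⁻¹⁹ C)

r ≈ 10.3 mm

The magnetic force provides the centripetal force: qvB = mv²/r, so r = mv/(qB).
r = (1.88×10^-28 kg)(3.81×10^5 m/s) / [(1×1.60×10^-19 C)(0.0433 T)] = 0.0103 m.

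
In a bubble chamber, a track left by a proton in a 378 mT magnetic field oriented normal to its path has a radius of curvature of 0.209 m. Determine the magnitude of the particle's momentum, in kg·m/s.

Since qvB = mv²/r, the momentum p = mv = qBr.
p = (1×1.60×10^-19)(0.378)(0.209) = 1.26×10^-20 kg·m/s.

p ≈ 1.26×10^-20 kg·m/s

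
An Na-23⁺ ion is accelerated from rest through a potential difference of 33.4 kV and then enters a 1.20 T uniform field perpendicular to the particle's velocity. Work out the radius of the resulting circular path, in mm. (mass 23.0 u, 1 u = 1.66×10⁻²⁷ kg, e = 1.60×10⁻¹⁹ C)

The kinetic energy gained is K = qV = (1×1.60×10^-19)(3.34×10^4) = 5.34×10^-15 J.
v = √(2K/m) = 5.29×10^5 m/s.
r = mv/(qB) = (3.82×10^-26)(5.29×10^5) / [(1×1.60×10^-19)(1.20)] = 0.105 m.

r ≈ 105 mm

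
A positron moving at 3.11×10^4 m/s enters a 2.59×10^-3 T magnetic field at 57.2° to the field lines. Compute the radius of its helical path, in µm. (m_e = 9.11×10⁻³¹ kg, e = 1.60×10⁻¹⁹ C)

r ≈ 57.5 µm

Only the perpendicular component v⊥ = v sin57.2° = 2.61×10^4 m/s is bent by the field.
r = m v⊥ /(qB) = (9.11×10^-31)(2.61×10^4) / [(1×1.60×10^-19)(2.59×10^-3)] = 5.75×10^-5 m.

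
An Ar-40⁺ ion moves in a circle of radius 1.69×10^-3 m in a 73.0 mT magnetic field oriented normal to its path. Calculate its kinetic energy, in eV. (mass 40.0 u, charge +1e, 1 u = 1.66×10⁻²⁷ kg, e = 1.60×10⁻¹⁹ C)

K ≈ 0.0183 eV

v = qBr/m = (1×1.60×10^-19)(0.0730)(1.69×10^-3) / (6.64×10^-26) = 297 m/s.
K = ½mv² = 0.5·(6.64×10^-26)·(297)² = 2.93×10^-21 J = 0.0183 eV.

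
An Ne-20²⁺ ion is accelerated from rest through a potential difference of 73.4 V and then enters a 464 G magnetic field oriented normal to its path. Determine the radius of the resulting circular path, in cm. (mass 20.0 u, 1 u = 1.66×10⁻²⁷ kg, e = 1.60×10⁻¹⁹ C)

r ≈ 8.41 cm

The kinetic energy gained is K = qV = (2×1.60×10^-19)(73.4) = 2.35×10^-17 J.
v = √(2K/m) = 3.76×10^4 m/s.
r = mv/(qB) = (3.32×10^-26)(3.76×10^4) / [(2×1.60×10^-19)(0.0464)] = 0.0841 m.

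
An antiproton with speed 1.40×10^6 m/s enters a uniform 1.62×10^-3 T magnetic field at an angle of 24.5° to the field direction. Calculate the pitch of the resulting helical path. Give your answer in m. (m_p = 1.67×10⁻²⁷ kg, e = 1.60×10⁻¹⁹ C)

pitch ≈ 51.6 m

The velocity component along B is v∥ = v cos24.5° = 1.27×10^6 m/s.
The cyclotron period T = 2πm/(qB) = 4.05×10^-5 s is set by m, q, B alone.
Pitch = v∥·T = (1.27×10^6)(4.05×10^-5) = 51.6 m.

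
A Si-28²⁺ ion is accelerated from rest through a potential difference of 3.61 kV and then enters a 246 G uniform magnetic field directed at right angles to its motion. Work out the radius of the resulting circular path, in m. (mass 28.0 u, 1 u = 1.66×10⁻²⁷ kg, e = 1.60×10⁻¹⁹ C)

r ≈ 1.32 m

The kinetic energy gained is K = qV = (2×1.60×10^-19)(3610) = 1.16×10^-15 J.
v = √(2K/m) = 2.23×10^5 m/s.
r = mv/(qB) = (4.65×10^-26)(2.23×10^5) / [(2×1.60×10^-19)(0.0246)] = 1.32 m.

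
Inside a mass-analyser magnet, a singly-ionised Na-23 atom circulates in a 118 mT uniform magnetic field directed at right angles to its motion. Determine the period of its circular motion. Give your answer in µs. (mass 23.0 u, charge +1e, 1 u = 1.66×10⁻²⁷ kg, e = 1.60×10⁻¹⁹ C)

The cyclotron period is independent of speed: T = 2πm/(qB).
T = 2π(3.82×10^-26) / [(1×1.60×10^-19)(0.118)] = 1.27×10^-5 s.

T ≈ 12.7 µs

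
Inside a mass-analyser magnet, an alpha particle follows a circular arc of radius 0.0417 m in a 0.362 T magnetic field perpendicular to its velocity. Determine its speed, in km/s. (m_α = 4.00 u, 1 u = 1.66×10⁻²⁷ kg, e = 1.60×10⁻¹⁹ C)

From qvB = mv²/r, v = qBr/m.
v = (2×1.60×10^-19)(0.362)(0.0417) / (6.64×10^-27) = 7.27×10^5 m/s.

v ≈ 727 km/s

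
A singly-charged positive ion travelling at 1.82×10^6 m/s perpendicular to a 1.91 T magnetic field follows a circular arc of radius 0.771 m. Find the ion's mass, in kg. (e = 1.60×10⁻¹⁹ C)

m ≈ 1.29×10^-25 kg

qvB = mv²/r ⇒ m = qBr/v.
m = (1×1.60×10^-19)(1.91)(0.771) / (1.82×10^6) = 1.29×10^-25 kg.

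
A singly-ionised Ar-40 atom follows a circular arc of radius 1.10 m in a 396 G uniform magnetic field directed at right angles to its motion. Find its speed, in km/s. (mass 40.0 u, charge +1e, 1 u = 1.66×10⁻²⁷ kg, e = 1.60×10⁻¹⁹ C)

v ≈ 105 km/s

From qvB = mv²/r, v = qBr/m.
v = (1×1.60×10^-19)(0.0396)(1.10) / (6.64×10^-26) = 1.05×10^5 m/s.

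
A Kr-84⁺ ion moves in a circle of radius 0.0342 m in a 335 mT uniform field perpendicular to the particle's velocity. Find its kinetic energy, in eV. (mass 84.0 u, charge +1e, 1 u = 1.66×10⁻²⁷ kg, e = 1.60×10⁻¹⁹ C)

K ≈ 75.3 eV

v = qBr/m = (1×1.60×10^-19)(0.335)(0.0342) / (1.39×10^-25) = 1.31×10^4 m/s.
K = ½mv² = 0.5·(1.39×10^-25)·(1.31×10^4)² = 1.20×10^-17 J = 75.3 eV.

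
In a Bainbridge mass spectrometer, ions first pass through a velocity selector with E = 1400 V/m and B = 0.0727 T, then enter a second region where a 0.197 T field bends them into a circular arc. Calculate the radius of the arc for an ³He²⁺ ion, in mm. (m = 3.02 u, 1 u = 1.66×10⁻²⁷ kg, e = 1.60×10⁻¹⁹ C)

r ≈ 1.53 mm

The selector passes v = E/B = 1400/0.0727 = 1.93×10^4 m/s.
In the deflection region, r = mv/(qB₂) = (5.01×10^-27)(1.93×10^4) / [(2×1.60×10^-19)(0.197)] = 1.53×10^-3 m.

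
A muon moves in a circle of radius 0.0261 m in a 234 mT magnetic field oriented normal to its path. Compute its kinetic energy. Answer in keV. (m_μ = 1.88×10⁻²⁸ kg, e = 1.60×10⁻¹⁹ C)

v = qBr/m = (1×1.60×10^-19)(0.234)(0.0261) / (1.88×10^-28) = 5.20×10^6 m/s.
K = ½mv² = 0.5·(1.88×10^-28)·(5.20×10^6)² = 2.54×10^-15 J = 15.9 keV.

K ≈ 15.9 keV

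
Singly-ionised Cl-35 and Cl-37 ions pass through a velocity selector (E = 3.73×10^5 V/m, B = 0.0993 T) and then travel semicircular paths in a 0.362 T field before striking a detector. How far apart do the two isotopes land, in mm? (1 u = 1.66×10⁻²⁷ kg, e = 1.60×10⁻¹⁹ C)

Both emerge at v = E/B₁ = 3.76×10^6 m/s.
r = mv/(qB₂), so r₁ = 3.768 m and r₂ = 3.983 m, giving Δr = 0.215 m.
After a semicircle each ion lands a diameter 2r from the entry slit, so the separation is 2Δr = 0.431 m.

Δd ≈ 431 mm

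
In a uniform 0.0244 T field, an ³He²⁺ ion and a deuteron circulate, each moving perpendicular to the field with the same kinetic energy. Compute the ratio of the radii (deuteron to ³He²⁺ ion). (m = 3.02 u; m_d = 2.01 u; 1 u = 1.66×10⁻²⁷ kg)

r = √(2mK)/(qB) ⇒ at equal K, r ∝ √m/q.
r_{deuteron}/r_{³He²⁺ ion} = 1.63.

ratio ≈ 1.63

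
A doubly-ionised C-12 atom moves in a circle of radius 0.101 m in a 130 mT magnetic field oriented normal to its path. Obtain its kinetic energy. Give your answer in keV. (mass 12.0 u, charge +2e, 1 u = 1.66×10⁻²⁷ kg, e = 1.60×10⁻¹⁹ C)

v = qBr/m = (2×1.60×10^-19)(0.130)(0.101) / (1.99×10^-26) = 2.11×10^5 m/s.
K = ½mv² = 0.5·(1.99×10^-26)·(2.11×10^5)² = 4.43×10^-16 J = 2.77 keV.

K ≈ 2.77 keV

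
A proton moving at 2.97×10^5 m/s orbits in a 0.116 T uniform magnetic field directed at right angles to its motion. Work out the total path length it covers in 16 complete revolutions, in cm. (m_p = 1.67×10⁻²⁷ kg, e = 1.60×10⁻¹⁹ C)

L ≈ 269 cm

r = mv/(qB) = 0.0267 m, so one revolution covers 2πr = 0.168 m.
In 16 revolutions: L = 16·2πr = 2.69 m.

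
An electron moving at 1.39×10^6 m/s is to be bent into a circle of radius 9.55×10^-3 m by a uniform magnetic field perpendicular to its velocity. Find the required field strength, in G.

B ≈ 8.29 G

qvB = mv²/r gives B = mv/(qr).
B = (9.11×10^-31)(1.39×10^6) / [(1×1.60×10^-19)(9.55×10^-3)] = 8.29×10^-4 T.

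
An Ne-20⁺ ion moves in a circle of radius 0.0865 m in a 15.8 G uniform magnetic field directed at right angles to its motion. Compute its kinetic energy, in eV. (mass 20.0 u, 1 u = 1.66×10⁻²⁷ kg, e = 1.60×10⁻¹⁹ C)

K ≈ 0.0450 eV

v = qBr/m = (1×1.60×10^-19)(1.58×10^-3)(0.0865) / (3.32×10^-26) = 659 m/s.
K = ½mv² = 0.5·(3.32×10^-26)·(659)² = 7.20×10^-21 J = 0.0450 eV.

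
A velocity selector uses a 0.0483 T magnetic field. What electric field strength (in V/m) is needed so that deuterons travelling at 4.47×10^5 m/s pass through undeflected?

E ≈ 2.16×10^4 V/m

qE = qvB ⇒ E = vB = (4.47×10^5)(0.0483) = 2.16×10^4 V/m.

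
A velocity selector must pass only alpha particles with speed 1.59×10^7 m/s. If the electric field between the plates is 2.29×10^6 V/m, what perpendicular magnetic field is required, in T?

qE = qvB ⇒ B = E/v = (2.29×10^6) / (1.59×10^7) = 0.144 T.

B ≈ 0.144 T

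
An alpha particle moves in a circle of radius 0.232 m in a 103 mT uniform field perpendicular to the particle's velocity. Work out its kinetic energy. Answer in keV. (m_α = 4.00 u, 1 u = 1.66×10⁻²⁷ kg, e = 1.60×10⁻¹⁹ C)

K ≈ 27.5 keV

v = qBr/m = (2×1.60×10^-19)(0.103)(0.232) / (6.64×10^-27) = 1.15×10^6 m/s.
K = ½mv² = 0.5·(6.64×10^-27)·(1.15×10^6)² = 4.40×10^-15 J = 27.5 keV.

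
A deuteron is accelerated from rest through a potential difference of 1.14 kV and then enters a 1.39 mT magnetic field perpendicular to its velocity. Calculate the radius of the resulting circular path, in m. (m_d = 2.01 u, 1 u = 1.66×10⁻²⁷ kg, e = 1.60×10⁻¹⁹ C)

The kinetic energy gained is K = qV = (1×1.60×10^-19)(1140) = 1.82×10^-16 J.
v = √(2K/m) = 3.31×10^5 m/s.
r = mv/(qB) = (3.34×10^-27)(3.31×10^5) / [(1×1.60×10^-19)(1.39×10^-3)] = 4.96 m.

r ≈ 4.96 m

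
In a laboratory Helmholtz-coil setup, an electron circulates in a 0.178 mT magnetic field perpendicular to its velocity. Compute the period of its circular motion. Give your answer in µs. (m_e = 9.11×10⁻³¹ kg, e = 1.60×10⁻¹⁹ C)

The cyclotron period is independent of speed: T = 2πm/(qB).
T = 2π(9.11×10^-31) / [(1×1.60×10^-19)(1.78×10^-4)] = 2.01×10^-7 s.

T ≈ 0.201 µs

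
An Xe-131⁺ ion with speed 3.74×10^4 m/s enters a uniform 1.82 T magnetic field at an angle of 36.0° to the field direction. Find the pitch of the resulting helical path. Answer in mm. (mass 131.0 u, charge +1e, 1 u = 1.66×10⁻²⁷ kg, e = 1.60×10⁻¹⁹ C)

pitch ≈ 142 mm

The velocity component along B is v∥ = v cos36.0° = 3.03×10^4 m/s.
The cyclotron period T = 2πm/(qB) = 4.69×10^-6 s is set by m, q, B alone.
Pitch = v∥·T = (3.03×10^4)(4.69×10^-6) = 0.142 m.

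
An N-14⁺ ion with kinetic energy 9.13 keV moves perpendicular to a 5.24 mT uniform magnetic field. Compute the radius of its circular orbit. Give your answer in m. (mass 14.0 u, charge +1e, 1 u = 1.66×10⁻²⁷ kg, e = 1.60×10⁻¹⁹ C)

r ≈ 9.83 m

Convert the energy: K = 9.13 keV = 1.46×10^-15 J.
v = √(2K/m) = √(2·1.46×10^-15/2.32×10^-26) = 3.55×10^5 m/s.
r = mv/(qB) = (2.32×10^-26)(3.55×10^5) / [(1×1.60×10^-19)(5.24×10^-3)] = 9.83 m.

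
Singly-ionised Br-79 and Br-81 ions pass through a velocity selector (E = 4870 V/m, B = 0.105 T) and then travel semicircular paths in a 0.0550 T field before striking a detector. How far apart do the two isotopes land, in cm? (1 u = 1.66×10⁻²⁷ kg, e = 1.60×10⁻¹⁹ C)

Both emerge at v = E/B₁ = 4.64×10^4 m/s.
r = mv/(qB₂), so r₁ = 0.6912 m and r₂ = 0.7087 m, giving Δr = 0.0175 m.
After a semicircle each ion lands a diameter 2r from the entry slit, so the separation is 2Δr = 0.0350 m.

Δd ≈ 3.50 cm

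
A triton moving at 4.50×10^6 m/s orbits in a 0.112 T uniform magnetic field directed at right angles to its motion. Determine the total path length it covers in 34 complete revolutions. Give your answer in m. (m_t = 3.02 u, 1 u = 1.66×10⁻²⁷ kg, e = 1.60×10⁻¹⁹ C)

r = mv/(qB) = 1.26 m, so one revolution covers 2πr = 7.91 m.
In 34 revolutions: L = 34·2πr = 269 m.

L ≈ 269 m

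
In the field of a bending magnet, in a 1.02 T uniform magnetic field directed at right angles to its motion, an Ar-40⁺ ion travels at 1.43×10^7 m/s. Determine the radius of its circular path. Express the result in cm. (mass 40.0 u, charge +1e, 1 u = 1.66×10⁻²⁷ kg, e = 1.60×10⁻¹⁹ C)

r ≈ 582 cm

The magnetic force provides the centripetal force: qvB = mv²/r, so r = mv/(qB).
r = (6.64×10^-26 kg)(1.43×10^7 m/s) / [(1×1.60×10^-19 C)(1.02 T)] = 5.82 m.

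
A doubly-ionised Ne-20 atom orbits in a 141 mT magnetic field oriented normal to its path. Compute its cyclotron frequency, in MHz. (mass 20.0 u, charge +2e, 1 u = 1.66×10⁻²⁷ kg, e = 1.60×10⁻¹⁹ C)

f = qB/(2πm) = (2×1.60×10^-19)(0.141) / [2π(3.32×10^-26)] = 2.16×10^5 Hz.

f ≈ 0.216 MHz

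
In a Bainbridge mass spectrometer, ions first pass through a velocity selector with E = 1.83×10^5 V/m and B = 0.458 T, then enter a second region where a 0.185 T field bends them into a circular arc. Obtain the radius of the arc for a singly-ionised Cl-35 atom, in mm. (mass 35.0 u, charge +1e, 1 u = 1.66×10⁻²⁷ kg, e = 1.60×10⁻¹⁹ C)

r ≈ 784 mm

The selector passes v = E/B = 1.83×10^5/0.458 = 4.00×10^5 m/s.
In the deflection region, r = mv/(qB₂) = (5.81×10^-26)(4.00×10^5) / [(1×1.60×10^-19)(0.185)] = 0.784 m.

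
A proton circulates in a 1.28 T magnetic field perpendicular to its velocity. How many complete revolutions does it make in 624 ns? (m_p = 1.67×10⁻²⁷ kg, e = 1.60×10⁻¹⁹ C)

N = 12

T = 2πm/(qB) = 2π(1.67×10^-27) / [(1×1.60×10^-19)(1.28)] = 5.1235×10^-8 s.
N = t/T = 6.24×10^-7 / 5.1235×10^-8 ≈ 12.18, so 12 complete revolutions.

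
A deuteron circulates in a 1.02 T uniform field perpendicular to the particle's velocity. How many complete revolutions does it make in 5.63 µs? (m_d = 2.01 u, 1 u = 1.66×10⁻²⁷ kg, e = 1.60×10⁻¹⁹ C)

N = 43

T = 2πm/(qB) = 2π(3.3366×10^-27) / [(1×1.60×10^-19)(1.02)] = 1.2846×10^-7 s.
N = t/T = 5.63×10^-6 / 1.2846×10^-7 ≈ 43.83, so 43 complete revolutions.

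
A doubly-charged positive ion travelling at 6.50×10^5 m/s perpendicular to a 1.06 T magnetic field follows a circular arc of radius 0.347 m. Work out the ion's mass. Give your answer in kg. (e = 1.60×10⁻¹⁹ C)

qvB = mv²/r ⇒ m = qBr/v.
m = (2×1.60×10^-19)(1.06)(0.347) / (6.50×10^5) = 1.81×10^-25 kg.

m ≈ 1.81×10^-25 kg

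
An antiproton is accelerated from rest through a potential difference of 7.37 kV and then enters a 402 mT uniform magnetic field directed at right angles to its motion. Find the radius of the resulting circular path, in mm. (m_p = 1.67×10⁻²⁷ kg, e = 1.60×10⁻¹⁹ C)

The kinetic energy gained is K = qV = (1×1.60×10^-19)(7370) = 1.18×10^-15 J.
v = √(2K/m) = 1.19×10^6 m/s.
r = mv/(qB) = (1.67×10^-27)(1.19×10^6) / [(1×1.60×10^-19)(0.402)] = 0.0309 m.

r ≈ 30.9 mm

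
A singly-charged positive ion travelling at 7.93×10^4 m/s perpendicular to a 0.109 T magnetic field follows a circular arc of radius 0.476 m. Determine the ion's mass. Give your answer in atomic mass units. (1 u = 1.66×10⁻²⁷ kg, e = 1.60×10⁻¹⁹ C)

qvB = mv²/r ⇒ m = qBr/v.
m = (1×1.60×10^-19)(0.109)(0.476) / (7.93×10^4) = 1.05×10^-25 kg = 63.1 u.

m ≈ 63.1 u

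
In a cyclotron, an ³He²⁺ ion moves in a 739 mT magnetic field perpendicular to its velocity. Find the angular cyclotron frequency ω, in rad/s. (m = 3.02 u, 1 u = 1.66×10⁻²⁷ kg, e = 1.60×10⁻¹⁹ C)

ω ≈ 4.72×10^7 rad/s

ω = qB/m = (2×1.60×10^-19)(0.739) / (5.01×10^-27) = 4.72×10^7 rad/s.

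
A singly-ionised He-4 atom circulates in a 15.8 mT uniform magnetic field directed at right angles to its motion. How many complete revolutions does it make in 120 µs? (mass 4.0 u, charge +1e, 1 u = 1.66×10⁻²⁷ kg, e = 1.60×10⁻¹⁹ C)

T = 2πm/(qB) = 2π(6.64×10^-27) / [(1×1.60×10^-19)(0.0158)] = 1.6503×10^-5 s.
N = t/T = 1.20×10^-4 / 1.6503×10^-5 ≈ 7.27, so 7 complete revolutions.

N = 7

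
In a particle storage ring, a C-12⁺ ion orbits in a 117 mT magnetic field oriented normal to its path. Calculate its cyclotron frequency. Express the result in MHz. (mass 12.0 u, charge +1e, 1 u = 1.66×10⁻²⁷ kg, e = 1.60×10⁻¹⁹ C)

f = qB/(2πm) = (1×1.60×10^-19)(0.117) / [2π(1.99×10^-26)] = 1.50×10^5 Hz.

f ≈ 0.150 MHz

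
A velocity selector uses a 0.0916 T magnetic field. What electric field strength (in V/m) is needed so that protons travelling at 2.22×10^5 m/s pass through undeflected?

qE = qvB ⇒ E = vB = (2.22×10^5)(0.0916) = 2.03×10^4 V/m.

E ≈ 2.03×10^4 V/m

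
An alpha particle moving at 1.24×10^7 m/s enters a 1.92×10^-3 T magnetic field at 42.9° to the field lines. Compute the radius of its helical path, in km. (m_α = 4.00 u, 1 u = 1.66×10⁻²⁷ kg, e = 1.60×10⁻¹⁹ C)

r ≈ 0.0912 km

Only the perpendicular component v⊥ = v sin42.9° = 8.44×10^6 m/s is bent by the field.
r = m v⊥ /(qB) = (6.64×10^-27)(8.44×10^6) / [(2×1.60×10^-19)(1.92×10^-3)] = 91.2 m.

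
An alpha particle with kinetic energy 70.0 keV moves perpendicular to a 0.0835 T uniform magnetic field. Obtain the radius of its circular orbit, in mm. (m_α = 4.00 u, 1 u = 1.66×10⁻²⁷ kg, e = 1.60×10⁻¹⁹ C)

r ≈ 456 mm

Convert the energy: K = 70.0 keV = 1.12×10^-14 J.
v = √(2K/m) = √(2·1.12×10^-14/6.64×10^-27) = 1.84×10^6 m/s.
r = mv/(qB) = (6.64×10^-27)(1.84×10^6) / [(2×1.60×10^-19)(0.0835)] = 0.456 m.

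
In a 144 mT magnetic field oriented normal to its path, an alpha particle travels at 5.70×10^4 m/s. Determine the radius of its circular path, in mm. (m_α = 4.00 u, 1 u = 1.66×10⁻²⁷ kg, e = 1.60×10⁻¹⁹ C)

The magnetic force provides the centripetal force: qvB = mv²/r, so r = mv/(qB).
r = (6.64×10^-27 kg)(5.70×10^4 m/s) / [(2×1.60×10^-19 C)(0.144 T)] = 8.21×10^-3 m.

r ≈ 8.21 mm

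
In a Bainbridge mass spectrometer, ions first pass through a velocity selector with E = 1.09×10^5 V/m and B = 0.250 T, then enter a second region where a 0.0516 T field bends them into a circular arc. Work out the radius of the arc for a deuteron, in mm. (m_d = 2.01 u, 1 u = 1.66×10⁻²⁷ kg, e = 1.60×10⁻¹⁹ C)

The selector passes v = E/B = 1.09×10^5/0.250 = 4.36×10^5 m/s.
In the deflection region, r = mv/(qB₂) = (3.34×10^-27)(4.36×10^5) / [(1×1.60×10^-19)(0.0516)] = 0.176 m.

r ≈ 176 mm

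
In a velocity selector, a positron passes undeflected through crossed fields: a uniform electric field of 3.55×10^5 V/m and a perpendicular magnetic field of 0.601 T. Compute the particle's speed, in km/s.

For zero net force, qE = qvB, so v = E/B.
v = (3.55×10^5) / (0.601) = 5.91×10^5 m/s.

v ≈ 591 km/s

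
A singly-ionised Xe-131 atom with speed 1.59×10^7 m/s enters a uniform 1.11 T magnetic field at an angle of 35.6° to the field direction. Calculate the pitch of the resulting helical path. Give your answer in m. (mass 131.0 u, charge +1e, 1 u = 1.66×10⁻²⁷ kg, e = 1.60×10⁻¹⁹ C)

The velocity component along B is v∥ = v cos35.6° = 1.29×10^7 m/s.
The cyclotron period T = 2πm/(qB) = 7.69×10^-6 s is set by m, q, B alone.
Pitch = v∥·T = (1.29×10^7)(7.69×10^-6) = 99.5 m.

pitch ≈ 99.5 m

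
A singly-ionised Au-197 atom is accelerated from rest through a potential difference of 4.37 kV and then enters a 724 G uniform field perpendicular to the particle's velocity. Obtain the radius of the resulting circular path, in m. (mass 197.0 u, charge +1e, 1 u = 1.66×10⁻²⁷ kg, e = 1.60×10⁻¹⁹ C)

r ≈ 1.85 m

The kinetic energy gained is K = qV = (1×1.60×10^-19)(4370) = 6.99×10^-16 J.
v = √(2K/m) = 6.54×10^4 m/s.
r = mv/(qB) = (3.27×10^-25)(6.54×10^4) / [(1×1.60×10^-19)(0.0724)] = 1.85 m.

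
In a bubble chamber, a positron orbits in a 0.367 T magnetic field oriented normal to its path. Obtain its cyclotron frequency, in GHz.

f = qB/(2πm) = (1×1.60×10^-19)(0.367) / [2π(9.11×10^-31)] = 1.03×10^10 Hz.

f ≈ 10.3 GHz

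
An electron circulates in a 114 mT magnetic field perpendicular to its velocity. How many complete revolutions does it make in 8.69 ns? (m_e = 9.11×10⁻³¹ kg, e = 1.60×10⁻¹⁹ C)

T = 2πm/(qB) = 2π(9.11×10^-31) / [(1×1.60×10^-19)(0.114)] = 3.1381×10^-10 s.
N = t/T = 8.69×10^-9 / 3.1381×10^-10 ≈ 27.69, so 27 complete revolutions.

N = 27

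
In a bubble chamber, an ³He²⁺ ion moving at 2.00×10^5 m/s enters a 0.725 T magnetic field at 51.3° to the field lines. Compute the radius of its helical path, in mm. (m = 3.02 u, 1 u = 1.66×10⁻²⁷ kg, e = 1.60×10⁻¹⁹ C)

Only the perpendicular component v⊥ = v sin51.3° = 1.56×10^5 m/s is bent by the field.
r = m v⊥ /(qB) = (5.01×10^-27)(1.56×10^5) / [(2×1.60×10^-19)(0.725)] = 3.37×10^-3 m.

r ≈ 3.37 mm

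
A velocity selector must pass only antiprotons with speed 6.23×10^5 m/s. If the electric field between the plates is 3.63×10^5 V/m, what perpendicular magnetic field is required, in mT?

B ≈ 583 mT

qE = qvB ⇒ B = E/v = (3.63×10^5) / (6.23×10^5) = 0.583 T.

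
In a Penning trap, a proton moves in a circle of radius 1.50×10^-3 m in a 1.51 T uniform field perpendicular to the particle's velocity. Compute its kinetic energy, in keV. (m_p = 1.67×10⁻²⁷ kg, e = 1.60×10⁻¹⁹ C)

v = qBr/m = (1×1.60×10^-19)(1.51)(1.50×10^-3) / (1.67×10^-27) = 2.17×10^5 m/s.
K = ½mv² = 0.5·(1.67×10^-27)·(2.17×10^5)² = 3.93×10^-17 J = 0.246 keV.

K ≈ 0.246 keV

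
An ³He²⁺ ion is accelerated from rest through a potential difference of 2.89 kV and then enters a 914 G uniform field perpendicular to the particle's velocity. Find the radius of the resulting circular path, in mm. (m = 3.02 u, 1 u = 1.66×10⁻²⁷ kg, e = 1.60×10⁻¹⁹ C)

r ≈ 104 mm

The kinetic energy gained is K = qV = (2×1.60×10^-19)(2890) = 9.25×10^-16 J.
v = √(2K/m) = 6.07×10^5 m/s.
r = mv/(qB) = (5.01×10^-27)(6.07×10^5) / [(2×1.60×10^-19)(0.0914)] = 0.104 m.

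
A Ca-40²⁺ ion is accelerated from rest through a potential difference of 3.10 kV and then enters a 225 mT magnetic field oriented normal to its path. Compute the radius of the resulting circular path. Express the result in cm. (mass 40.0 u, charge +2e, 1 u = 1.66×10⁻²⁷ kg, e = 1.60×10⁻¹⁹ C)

The kinetic energy gained is K = qV = (2×1.60×10^-19)(3100) = 9.92×10^-16 J.
v = √(2K/m) = 1.73×10^5 m/s.
r = mv/(qB) = (6.64×10^-26)(1.73×10^5) / [(2×1.60×10^-19)(0.225)] = 0.159 m.

r ≈ 15.9 cm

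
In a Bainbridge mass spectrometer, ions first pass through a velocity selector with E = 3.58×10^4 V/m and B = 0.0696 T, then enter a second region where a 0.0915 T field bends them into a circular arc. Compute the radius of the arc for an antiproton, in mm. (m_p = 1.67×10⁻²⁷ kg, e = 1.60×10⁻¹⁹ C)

r ≈ 58.7 mm

The selector passes v = E/B = 3.58×10^4/0.0696 = 5.14×10^5 m/s.
In the deflection region, r = mv/(qB₂) = (1.67×10^-27)(5.14×10^5) / [(1×1.60×10^-19)(0.0915)] = 0.0587 m.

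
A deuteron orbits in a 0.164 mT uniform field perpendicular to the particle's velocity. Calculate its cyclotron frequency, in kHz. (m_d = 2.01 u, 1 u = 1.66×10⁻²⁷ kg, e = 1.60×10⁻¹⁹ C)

f ≈ 1.25 kHz

f = qB/(2πm) = (1×1.60×10^-19)(1.64×10^-4) / [2π(3.34×10^-27)] = 1250 Hz.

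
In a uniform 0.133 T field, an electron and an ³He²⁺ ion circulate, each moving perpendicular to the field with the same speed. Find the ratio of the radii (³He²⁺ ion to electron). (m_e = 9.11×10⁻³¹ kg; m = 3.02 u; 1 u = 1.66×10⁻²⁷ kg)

r = mv/(qB) ⇒ at equal v, r ∝ m/q.
r_{³He²⁺ ion}/r_{electron} = 2750.

ratio ≈ 2750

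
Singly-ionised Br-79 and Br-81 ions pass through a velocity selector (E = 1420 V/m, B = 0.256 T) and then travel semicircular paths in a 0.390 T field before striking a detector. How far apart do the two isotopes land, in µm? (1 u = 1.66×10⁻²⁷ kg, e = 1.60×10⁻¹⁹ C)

Both emerge at v = E/B₁ = 5550 m/s.
r = mv/(qB₂), so r₁ = 0.011657 m and r₂ = 0.011952 m, giving Δr = 2.95×10^-4 m.
After a semicircle each ion lands a diameter 2r from the entry slit, so the separation is 2Δr = 5.90×10^-4 m.

Δd ≈ 590 µm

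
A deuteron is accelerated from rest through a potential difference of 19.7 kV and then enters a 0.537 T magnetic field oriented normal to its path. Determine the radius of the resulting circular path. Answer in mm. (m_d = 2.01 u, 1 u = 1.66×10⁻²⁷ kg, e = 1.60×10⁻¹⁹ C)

The kinetic energy gained is K = qV = (1×1.60×10^-19)(1.97×10^4) = 3.15×10^-15 J.
v = √(2K/m) = 1.37×10^6 m/s.
r = mv/(qB) = (3.34×10^-27)(1.37×10^6) / [(1×1.60×10^-19)(0.537)] = 0.0534 m.

r ≈ 53.4 mm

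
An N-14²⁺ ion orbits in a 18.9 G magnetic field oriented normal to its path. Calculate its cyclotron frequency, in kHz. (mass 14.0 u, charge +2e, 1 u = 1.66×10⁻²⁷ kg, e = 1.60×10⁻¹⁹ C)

f ≈ 4.14 kHz

f = qB/(2πm) = (2×1.60×10^-19)(1.89×10^-3) / [2π(2.32×10^-26)] = 4140 Hz.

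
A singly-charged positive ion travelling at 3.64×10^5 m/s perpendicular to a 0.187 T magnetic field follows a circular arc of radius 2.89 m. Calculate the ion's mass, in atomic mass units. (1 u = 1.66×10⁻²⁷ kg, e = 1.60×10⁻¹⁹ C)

m ≈ 143 u

qvB = mv²/r ⇒ m = qBr/v.
m = (1×1.60×10^-19)(0.187)(2.89) / (3.64×10^5) = 2.38×10^-25 kg = 143 u.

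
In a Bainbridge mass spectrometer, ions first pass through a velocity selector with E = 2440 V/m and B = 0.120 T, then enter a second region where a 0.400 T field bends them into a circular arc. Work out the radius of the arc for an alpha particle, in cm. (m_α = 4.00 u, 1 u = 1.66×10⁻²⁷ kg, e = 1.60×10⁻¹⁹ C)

r ≈ 0.105 cm

The selector passes v = E/B = 2440/0.120 = 2.03×10^4 m/s.
In the deflection region, r = mv/(qB₂) = (6.64×10^-27)(2.03×10^4) / [(2×1.60×10^-19)(0.400)] = 1.05×10^-3 m.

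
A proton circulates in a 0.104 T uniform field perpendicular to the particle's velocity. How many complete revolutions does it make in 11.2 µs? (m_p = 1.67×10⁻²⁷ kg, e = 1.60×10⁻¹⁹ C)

T = 2πm/(qB) = 2π(1.67×10^-27) / [(1×1.60×10^-19)(0.104)] = 6.3058×10^-7 s.
N = t/T = 1.12×10^-5 / 6.3058×10^-7 ≈ 17.76, so 17 complete revolutions.

N = 17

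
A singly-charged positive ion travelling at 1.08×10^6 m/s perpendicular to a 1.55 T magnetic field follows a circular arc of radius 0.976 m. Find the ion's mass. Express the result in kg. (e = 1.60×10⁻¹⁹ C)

qvB = mv²/r ⇒ m = qBr/v.
m = (1×1.60×10^-19)(1.55)(0.976) / (1.08×10^6) = 2.24×10^-25 kg.

m ≈ 2.24×10^-25 kg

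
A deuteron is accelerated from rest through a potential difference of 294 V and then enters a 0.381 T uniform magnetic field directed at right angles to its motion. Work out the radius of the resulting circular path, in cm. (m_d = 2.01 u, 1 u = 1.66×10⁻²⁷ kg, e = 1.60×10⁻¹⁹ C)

The kinetic energy gained is K = qV = (1×1.60×10^-19)(294) = 4.70×10^-17 J.
v = √(2K/m) = 1.68×10^5 m/s.
r = mv/(qB) = (3.34×10^-27)(1.68×10^5) / [(1×1.60×10^-19)(0.381)] = 9.19×10^-3 m.

r ≈ 0.919 cm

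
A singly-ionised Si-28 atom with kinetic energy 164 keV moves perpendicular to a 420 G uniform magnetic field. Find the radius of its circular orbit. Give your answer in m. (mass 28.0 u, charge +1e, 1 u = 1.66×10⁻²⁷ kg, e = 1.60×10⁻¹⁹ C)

Convert the energy: K = 164 keV = 2.62×10^-14 J.
v = √(2K/m) = √(2·2.62×10^-14/4.65×10^-26) = 1.06×10^6 m/s.
r = mv/(qB) = (4.65×10^-26)(1.06×10^6) / [(1×1.60×10^-19)(0.0420)] = 7.35 m.

r ≈ 7.35 m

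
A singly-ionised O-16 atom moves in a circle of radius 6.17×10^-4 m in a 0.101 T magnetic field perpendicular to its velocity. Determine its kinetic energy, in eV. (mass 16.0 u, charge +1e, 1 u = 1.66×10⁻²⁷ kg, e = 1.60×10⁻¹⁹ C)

v = qBr/m = (1×1.60×10^-19)(0.101)(6.17×10^-4) / (2.66×10^-26) = 375 m/s.
K = ½mv² = 0.5·(2.66×10^-26)·(375)² = 1.87×10^-21 J = 0.0117 eV.

K ≈ 0.0117 eV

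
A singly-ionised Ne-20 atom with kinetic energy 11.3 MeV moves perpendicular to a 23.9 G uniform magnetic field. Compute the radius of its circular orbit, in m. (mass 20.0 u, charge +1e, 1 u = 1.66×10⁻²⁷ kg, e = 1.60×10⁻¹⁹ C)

Convert the energy: K = 11.3 MeV = 1.81×10^-12 J.
v = √(2K/m) = √(2·1.81×10^-12/3.32×10^-26) = 1.04×10^7 m/s.
r = mv/(qB) = (3.32×10^-26)(1.04×10^7) / [(1×1.60×10^-19)(2.39×10^-3)] = 906 m.

r ≈ 906 m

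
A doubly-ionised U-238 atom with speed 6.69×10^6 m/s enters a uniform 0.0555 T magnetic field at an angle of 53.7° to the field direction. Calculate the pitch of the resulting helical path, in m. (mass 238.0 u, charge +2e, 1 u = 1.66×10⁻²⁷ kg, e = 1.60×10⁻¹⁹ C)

The velocity component along B is v∥ = v cos53.7° = 3.96×10^6 m/s.
The cyclotron period T = 2πm/(qB) = 1.40×10^-4 s is set by m, q, B alone.
Pitch = v∥·T = (3.96×10^6)(1.40×10^-4) = 554 m.

pitch ≈ 554 m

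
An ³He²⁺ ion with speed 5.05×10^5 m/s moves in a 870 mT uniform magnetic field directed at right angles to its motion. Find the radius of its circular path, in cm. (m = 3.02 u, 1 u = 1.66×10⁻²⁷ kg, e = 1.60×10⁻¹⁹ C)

r ≈ 0.909 cm

The magnetic force provides the centripetal force: qvB = mv²/r, so r = mv/(qB).
r = (5.01×10^-27 kg)(5.05×10^5 m/s) / [(2×1.60×10^-19 C)(0.870 T)] = 9.09×10^-3 m.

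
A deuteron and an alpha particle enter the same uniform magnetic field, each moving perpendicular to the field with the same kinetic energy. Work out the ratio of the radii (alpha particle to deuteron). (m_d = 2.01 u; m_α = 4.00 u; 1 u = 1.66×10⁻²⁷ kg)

r = √(2mK)/(qB) ⇒ at equal K, r ∝ √m/q.
r_{alpha particle}/r_{deuteron} = 0.705.

ratio ≈ 0.705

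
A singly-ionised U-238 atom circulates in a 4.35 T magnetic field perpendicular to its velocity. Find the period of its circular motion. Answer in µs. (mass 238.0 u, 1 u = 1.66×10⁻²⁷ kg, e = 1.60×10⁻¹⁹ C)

T ≈ 3.57 µs

The cyclotron period is independent of speed: T = 2πm/(qB).
T = 2π(3.95×10^-25) / [(1×1.60×10^-19)(4.35)] = 3.57×10^-6 s.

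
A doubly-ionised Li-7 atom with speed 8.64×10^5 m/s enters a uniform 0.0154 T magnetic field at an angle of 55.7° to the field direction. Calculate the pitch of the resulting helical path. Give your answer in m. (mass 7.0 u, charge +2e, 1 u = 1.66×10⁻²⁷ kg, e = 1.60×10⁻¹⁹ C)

pitch ≈ 7.21 m

The velocity component along B is v∥ = v cos55.7° = 4.87×10^5 m/s.
The cyclotron period T = 2πm/(qB) = 1.48×10^-5 s is set by m, q, B alone.
Pitch = v∥·T = (4.87×10^5)(1.48×10^-5) = 7.21 m.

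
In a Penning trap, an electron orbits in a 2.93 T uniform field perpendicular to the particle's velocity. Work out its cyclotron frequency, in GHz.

f ≈ 81.9 GHz

f = qB/(2πm) = (1×1.60×10^-19)(2.93) / [2π(9.11×10^-31)] = 8.19×10^10 Hz.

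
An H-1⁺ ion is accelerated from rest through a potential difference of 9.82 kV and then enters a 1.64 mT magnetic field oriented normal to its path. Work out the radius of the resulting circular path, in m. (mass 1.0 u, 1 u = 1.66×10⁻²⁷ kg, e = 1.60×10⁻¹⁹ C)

r ≈ 8.70 m

The kinetic energy gained is K = qV = (1×1.60×10^-19)(9820) = 1.57×10^-15 J.
v = √(2K/m) = 1.38×10^6 m/s.
r = mv/(qB) = (1.66×10^-27)(1.38×10^6) / [(1×1.60×10^-19)(1.64×10^-3)] = 8.70 m.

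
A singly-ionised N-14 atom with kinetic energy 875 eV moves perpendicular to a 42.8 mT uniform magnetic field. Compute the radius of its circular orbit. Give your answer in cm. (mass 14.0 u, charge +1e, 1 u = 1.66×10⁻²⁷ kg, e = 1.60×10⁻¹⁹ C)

Convert the energy: K = 875 eV = 1.40×10^-16 J.
v = √(2K/m) = √(2·1.40×10^-16/2.32×10^-26) = 1.10×10^5 m/s.
r = mv/(qB) = (2.32×10^-26)(1.10×10^5) / [(1×1.60×10^-19)(0.0428)] = 0.373 m.

r ≈ 37.3 cm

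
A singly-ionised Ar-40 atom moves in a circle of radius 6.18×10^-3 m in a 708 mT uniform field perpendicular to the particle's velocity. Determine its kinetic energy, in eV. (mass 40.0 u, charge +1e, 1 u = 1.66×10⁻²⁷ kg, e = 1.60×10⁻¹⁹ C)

K ≈ 23.1 eV

v = qBr/m = (1×1.60×10^-19)(0.708)(6.18×10^-3) / (6.64×10^-26) = 1.05×10^4 m/s.
K = ½mv² = 0.5·(6.64×10^-26)·(1.05×10^4)² = 3.69×10^-18 J = 23.1 eV.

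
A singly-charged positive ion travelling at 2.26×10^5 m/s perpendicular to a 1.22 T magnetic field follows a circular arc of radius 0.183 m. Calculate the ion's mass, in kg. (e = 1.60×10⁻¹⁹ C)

m ≈ 1.58×10^-25 kg

qvB = mv²/r ⇒ m = qBr/v.
m = (1×1.60×10^-19)(1.22)(0.183) / (2.26×10^5) = 1.58×10^-25 kg.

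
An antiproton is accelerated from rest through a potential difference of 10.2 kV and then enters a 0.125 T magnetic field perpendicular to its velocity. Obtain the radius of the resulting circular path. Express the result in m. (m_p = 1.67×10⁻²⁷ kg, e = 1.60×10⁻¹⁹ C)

The kinetic energy gained is K = qV = (1×1.60×10^-19)(1.02×10^4) = 1.63×10^-15 J.
v = √(2K/m) = 1.40×10^6 m/s.
r = mv/(qB) = (1.67×10^-27)(1.40×10^6) / [(1×1.60×10^-19)(0.125)] = 0.117 m.

r ≈ 0.117 m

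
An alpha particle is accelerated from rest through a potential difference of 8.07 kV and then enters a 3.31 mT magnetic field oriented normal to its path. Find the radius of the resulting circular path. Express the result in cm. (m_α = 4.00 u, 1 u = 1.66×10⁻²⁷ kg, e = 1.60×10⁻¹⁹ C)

The kinetic energy gained is K = qV = (2×1.60×10^-19)(8070) = 2.58×10^-15 J.
v = √(2K/m) = 8.82×10^5 m/s.
r = mv/(qB) = (6.64×10^-27)(8.82×10^5) / [(2×1.60×10^-19)(3.31×10^-3)] = 5.53 m.

r ≈ 553 cm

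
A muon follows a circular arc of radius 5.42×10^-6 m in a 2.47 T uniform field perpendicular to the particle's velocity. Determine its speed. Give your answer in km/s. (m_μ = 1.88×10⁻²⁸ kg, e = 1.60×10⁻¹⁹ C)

v ≈ 11.4 km/s

From qvB = mv²/r, v = qBr/m.
v = (1×1.60×10^-19)(2.47)(5.42×10^-6) / (1.88×10^-28) = 1.14×10^4 m/s.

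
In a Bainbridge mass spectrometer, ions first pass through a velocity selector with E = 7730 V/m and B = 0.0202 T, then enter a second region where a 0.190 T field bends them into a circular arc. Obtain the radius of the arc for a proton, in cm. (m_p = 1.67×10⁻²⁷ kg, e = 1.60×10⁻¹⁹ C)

r ≈ 2.10 cm

The selector passes v = E/B = 7730/0.0202 = 3.83×10^5 m/s.
In the deflection region, r = mv/(qB₂) = (1.67×10^-27)(3.83×10^5) / [(1×1.60×10^-19)(0.190)] = 0.0210 m.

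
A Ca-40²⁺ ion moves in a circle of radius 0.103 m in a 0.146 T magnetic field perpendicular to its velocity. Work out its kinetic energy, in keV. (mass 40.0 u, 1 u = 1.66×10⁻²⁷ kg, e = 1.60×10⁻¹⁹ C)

v = qBr/m = (2×1.60×10^-19)(0.146)(0.103) / (6.64×10^-26) = 7.25×10^4 m/s.
K = ½mv² = 0.5·(6.64×10^-26)·(7.25×10^4)² = 1.74×10^-16 J = 1.09 keV.

K ≈ 1.09 keV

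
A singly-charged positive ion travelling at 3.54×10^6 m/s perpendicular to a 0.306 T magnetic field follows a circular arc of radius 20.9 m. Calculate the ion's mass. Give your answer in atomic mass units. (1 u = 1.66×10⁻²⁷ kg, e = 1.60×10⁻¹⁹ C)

m ≈ 174 u

qvB = mv²/r ⇒ m = qBr/v.
m = (1×1.60×10^-19)(0.306)(20.9) / (3.54×10^6) = 2.89×10^-25 kg = 174 u.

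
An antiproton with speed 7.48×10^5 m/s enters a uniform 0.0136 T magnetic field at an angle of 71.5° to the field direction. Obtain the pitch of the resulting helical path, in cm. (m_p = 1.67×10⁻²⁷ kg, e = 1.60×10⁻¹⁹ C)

pitch ≈ 114 cm

The velocity component along B is v∥ = v cos71.5° = 2.37×10^5 m/s.
The cyclotron period T = 2πm/(qB) = 4.82×10^-6 s is set by m, q, B alone.
Pitch = v∥·T = (2.37×10^5)(4.82×10^-6) = 1.14 m.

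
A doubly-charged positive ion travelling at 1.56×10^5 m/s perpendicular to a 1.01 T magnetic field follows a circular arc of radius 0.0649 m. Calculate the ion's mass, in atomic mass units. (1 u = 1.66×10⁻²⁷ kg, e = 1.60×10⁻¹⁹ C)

qvB = mv²/r ⇒ m = qBr/v.
m = (2×1.60×10^-19)(1.01)(0.0649) / (1.56×10^5) = 1.34×10^-25 kg = 81.0 u.

m ≈ 81.0 u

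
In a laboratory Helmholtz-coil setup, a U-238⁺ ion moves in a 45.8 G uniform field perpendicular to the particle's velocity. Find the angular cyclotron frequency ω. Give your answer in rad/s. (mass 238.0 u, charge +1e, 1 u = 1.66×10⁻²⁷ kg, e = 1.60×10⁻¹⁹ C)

ω ≈ 1850 rad/s

ω = qB/m = (1×1.60×10^-19)(4.58×10^-3) / (3.95×10^-25) = 1850 rad/s.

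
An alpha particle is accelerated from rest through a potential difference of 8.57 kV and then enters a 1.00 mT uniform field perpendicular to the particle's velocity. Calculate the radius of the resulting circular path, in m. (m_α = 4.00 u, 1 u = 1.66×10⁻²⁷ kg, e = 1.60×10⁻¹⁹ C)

r ≈ 18.9 m

The kinetic energy gained is K = qV = (2×1.60×10^-19)(8570) = 2.74×10^-15 J.
v = √(2K/m) = 9.09×10^5 m/s.
r = mv/(qB) = (6.64×10^-27)(9.09×10^5) / [(2×1.60×10^-19)(1.00×10^-3)] = 18.9 m.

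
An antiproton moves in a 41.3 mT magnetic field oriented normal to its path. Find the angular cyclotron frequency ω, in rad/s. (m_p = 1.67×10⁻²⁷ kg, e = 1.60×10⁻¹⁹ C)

ω = qB/m = (1×1.60×10^-19)(0.0413) / (1.67×10^-27) = 3.96×10^6 rad/s.

ω ≈ 3.96×10^6 rad/s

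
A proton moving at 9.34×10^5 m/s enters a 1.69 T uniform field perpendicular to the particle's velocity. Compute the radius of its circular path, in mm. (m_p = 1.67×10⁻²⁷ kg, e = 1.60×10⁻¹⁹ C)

The magnetic force provides the centripetal force: qvB = mv²/r, so r = mv/(qB).
r = (1.67×10^-27 kg)(9.34×10^5 m/s) / [(1×1.60×10^-19 C)(1.69 T)] = 5.77×10^-3 m.

r ≈ 5.77 mm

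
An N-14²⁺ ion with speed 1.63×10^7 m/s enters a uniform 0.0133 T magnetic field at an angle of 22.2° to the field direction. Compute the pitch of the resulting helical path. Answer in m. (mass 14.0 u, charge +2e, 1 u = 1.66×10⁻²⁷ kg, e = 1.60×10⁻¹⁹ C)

The velocity component along B is v∥ = v cos22.2° = 1.51×10^7 m/s.
The cyclotron period T = 2πm/(qB) = 3.43×10^-5 s is set by m, q, B alone.
Pitch = v∥·T = (1.51×10^7)(3.43×10^-5) = 518 m.

pitch ≈ 518 m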